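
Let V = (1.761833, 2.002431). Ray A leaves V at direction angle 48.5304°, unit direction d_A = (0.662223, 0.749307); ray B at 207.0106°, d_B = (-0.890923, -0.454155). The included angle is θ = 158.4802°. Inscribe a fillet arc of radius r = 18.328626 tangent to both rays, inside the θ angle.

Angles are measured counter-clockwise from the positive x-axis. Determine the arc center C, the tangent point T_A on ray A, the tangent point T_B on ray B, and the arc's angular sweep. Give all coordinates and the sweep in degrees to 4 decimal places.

bisector direction at 127.7705° = (-0.612500,0.790470)
center distance |VC| = r/sin(θ/2) = 18.328626/sin(79.2401°) = 18.656644
C = V + |VC|·bis = (-9.6654,16.7500)
T_A = V + ((C−V)·d_A)·d_A = V + 3.4831·d_A = (4.0684,4.6123)
T_B = V + ((C−V)·d_B)·d_B = V + 3.4831·d_B = (-1.3413,0.4206)
sweep = 180° − θ = 21.5198°

center=(-9.6654,16.7500) T_A=(4.0684,4.6123) T_B=(-1.3413,0.4206) sweep=21.5198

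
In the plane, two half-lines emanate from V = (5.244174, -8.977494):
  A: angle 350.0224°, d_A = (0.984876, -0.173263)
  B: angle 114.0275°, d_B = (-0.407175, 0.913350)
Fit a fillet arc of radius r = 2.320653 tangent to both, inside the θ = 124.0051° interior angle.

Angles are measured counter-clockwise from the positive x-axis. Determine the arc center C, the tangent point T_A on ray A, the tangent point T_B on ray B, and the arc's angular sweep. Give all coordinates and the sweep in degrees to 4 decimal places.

center=(6.8614,-6.9057) T_A=(6.4593,-9.1913) T_B=(4.7418,-7.8506) sweep=55.9949

bisector direction at 52.0250° = (0.615318,0.788279)
center distance |VC| = r/sin(θ/2) = 2.320653/sin(62.0025°) = 2.628240
C = V + |VC|·bis = (6.8614,-6.9057)
T_A = V + ((C−V)·d_A)·d_A = V + 1.2338·d_A = (6.4593,-9.1913)
T_B = V + ((C−V)·d_B)·d_B = V + 1.2338·d_B = (4.7418,-7.8506)
sweep = 180° − θ = 55.9949°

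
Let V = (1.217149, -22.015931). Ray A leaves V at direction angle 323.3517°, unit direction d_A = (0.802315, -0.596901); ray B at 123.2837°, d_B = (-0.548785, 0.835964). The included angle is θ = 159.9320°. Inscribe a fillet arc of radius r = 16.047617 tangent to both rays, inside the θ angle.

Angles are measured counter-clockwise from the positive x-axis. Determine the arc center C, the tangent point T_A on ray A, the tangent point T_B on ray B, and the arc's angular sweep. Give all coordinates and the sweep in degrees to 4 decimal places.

bisector direction at 43.3177° = (0.727561,0.686043)
center distance |VC| = r/sin(θ/2) = 16.047617/sin(79.9660°) = 16.296885
C = V + |VC|·bis = (13.0741,-10.8356)
T_A = V + ((C−V)·d_A)·d_A = V + 2.8394·d_A = (3.4953,-23.7108)
T_B = V + ((C−V)·d_B)·d_B = V + 2.8394·d_B = (-0.3411,-19.6423)
sweep = 180° − θ = 20.0680°

center=(13.0741,-10.8356) T_A=(3.4953,-23.7108) T_B=(-0.3411,-19.6423) sweep=20.0680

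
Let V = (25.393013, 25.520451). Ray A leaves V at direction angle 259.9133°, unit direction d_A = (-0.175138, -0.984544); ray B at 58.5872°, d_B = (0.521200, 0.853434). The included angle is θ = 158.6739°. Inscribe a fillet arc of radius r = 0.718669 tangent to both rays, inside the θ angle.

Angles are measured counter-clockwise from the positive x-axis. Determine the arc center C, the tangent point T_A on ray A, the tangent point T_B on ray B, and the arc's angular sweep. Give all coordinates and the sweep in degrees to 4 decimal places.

center=(26.0769,25.2614) T_A=(25.3693,25.3872) T_B=(25.4635,25.6359) sweep=21.3261

bisector direction at 339.2502° = (0.935137,-0.354287)
center distance |VC| = r/sin(θ/2) = 0.718669/sin(79.3370°) = 0.731297
C = V + |VC|·bis = (26.0769,25.2614)
T_A = V + ((C−V)·d_A)·d_A = V + 0.1353·d_A = (25.3693,25.3872)
T_B = V + ((C−V)·d_B)·d_B = V + 0.1353·d_B = (25.4635,25.6359)
sweep = 180° − θ = 21.3261°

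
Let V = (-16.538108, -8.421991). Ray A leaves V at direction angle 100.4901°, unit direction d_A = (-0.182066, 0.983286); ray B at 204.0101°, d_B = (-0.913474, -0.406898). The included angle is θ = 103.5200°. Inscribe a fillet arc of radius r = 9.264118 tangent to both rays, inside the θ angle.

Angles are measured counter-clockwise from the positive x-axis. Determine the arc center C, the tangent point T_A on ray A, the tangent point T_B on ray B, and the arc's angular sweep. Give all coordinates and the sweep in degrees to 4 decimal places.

center=(-26.9766,-2.9301) T_A=(-17.8673,-1.2434) T_B=(-23.2070,-11.3926) sweep=76.4800

bisector direction at 152.2501° = (-0.884988,0.465613)
center distance |VC| = r/sin(θ/2) = 9.264118/sin(51.7600°) = 11.795039
C = V + |VC|·bis = (-26.9766,-2.9301)
T_A = V + ((C−V)·d_A)·d_A = V + 7.3006·d_A = (-17.8673,-1.2434)
T_B = V + ((C−V)·d_B)·d_B = V + 7.3006·d_B = (-23.2070,-11.3926)
sweep = 180° − θ = 76.4800°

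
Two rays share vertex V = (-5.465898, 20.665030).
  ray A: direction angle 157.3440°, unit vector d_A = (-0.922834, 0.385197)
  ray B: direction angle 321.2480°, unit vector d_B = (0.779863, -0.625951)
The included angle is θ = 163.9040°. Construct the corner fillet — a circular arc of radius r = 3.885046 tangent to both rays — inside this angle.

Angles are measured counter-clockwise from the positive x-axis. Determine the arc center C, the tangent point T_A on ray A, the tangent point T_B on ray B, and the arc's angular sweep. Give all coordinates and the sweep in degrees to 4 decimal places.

bisector direction at 239.2960° = (-0.510603,-0.859817)
center distance |VC| = r/sin(θ/2) = 3.885046/sin(81.9520°) = 3.923690
C = V + |VC|·bis = (-7.4693,17.2914)
T_A = V + ((C−V)·d_A)·d_A = V + 0.5493·d_A = (-5.9728,20.8766)
T_B = V + ((C−V)·d_B)·d_B = V + 0.5493·d_B = (-5.0375,20.3212)
sweep = 180° − θ = 16.0960°

center=(-7.4693,17.2914) T_A=(-5.9728,20.8766) T_B=(-5.0375,20.3212) sweep=16.0960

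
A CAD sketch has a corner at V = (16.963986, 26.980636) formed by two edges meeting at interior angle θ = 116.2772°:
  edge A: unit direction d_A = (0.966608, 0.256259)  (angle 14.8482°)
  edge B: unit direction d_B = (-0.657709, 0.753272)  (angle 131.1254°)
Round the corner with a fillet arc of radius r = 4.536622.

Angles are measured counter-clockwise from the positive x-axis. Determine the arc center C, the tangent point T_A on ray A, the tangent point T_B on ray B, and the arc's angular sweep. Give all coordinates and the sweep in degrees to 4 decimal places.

center=(18.5268,32.0883) T_A=(19.6894,27.7032) T_B=(15.1095,29.1045) sweep=63.7228

bisector direction at 72.9868° = (0.292592,0.956237)
center distance |VC| = r/sin(θ/2) = 4.536622/sin(58.1386°) = 5.341428
C = V + |VC|·bis = (18.5268,32.0883)
T_A = V + ((C−V)·d_A)·d_A = V + 2.8196·d_A = (19.6894,27.7032)
T_B = V + ((C−V)·d_B)·d_B = V + 2.8196·d_B = (15.1095,29.1045)
sweep = 180° − θ = 63.7228°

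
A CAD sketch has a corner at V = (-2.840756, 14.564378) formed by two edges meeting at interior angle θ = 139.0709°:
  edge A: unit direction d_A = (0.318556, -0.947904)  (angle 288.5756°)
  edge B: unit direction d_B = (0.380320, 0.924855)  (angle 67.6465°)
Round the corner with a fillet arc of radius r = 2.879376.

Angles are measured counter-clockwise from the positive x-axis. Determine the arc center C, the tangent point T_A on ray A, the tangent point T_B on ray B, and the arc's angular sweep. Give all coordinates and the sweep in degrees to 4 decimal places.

center=(0.2309,14.4631) T_A=(-2.4985,13.5458) T_B=(-2.4321,15.5582) sweep=40.9291

bisector direction at 358.1110° = (0.999457,-0.032962)
center distance |VC| = r/sin(θ/2) = 2.879376/sin(69.5354°) = 3.073338
C = V + |VC|·bis = (0.2309,14.4631)
T_A = V + ((C−V)·d_A)·d_A = V + 1.0745·d_A = (-2.4985,13.5458)
T_B = V + ((C−V)·d_B)·d_B = V + 1.0745·d_B = (-2.4321,15.5582)
sweep = 180° − θ = 40.9291°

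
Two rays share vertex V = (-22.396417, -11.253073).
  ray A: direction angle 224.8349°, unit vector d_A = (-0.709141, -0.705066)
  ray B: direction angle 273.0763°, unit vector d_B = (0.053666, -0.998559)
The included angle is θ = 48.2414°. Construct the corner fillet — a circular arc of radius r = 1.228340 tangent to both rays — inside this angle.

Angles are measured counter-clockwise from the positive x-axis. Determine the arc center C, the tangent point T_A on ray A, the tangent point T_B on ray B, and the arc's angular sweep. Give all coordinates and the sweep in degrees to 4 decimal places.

bisector direction at 248.9556° = (-0.359091,-0.933302)
center distance |VC| = r/sin(θ/2) = 1.228340/sin(24.1207°) = 3.005773
C = V + |VC|·bis = (-23.4758,-14.0584)
T_A = V + ((C−V)·d_A)·d_A = V + 2.7433·d_A = (-24.3418,-13.1873)
T_B = V + ((C−V)·d_B)·d_B = V + 2.7433·d_B = (-22.2492,-13.9924)
sweep = 180° − θ = 131.7586°

center=(-23.4758,-14.0584) T_A=(-24.3418,-13.1873) T_B=(-22.2492,-13.9924) sweep=131.7586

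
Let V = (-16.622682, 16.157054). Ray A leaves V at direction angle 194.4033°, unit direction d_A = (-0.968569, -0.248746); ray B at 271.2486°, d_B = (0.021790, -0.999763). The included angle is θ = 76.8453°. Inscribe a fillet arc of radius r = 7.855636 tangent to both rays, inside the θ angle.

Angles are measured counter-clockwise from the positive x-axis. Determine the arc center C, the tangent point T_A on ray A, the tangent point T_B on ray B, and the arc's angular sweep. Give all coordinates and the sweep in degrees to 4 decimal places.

center=(-24.2607,6.0849) T_A=(-26.2147,13.6937) T_B=(-16.4069,6.2561) sweep=103.1547

bisector direction at 232.8260° = (-0.604238,-0.796804)
center distance |VC| = r/sin(θ/2) = 7.855636/sin(38.4226°) = 12.640664
C = V + |VC|·bis = (-24.2607,6.0849)
T_A = V + ((C−V)·d_A)·d_A = V + 9.9033·d_A = (-26.2147,13.6937)
T_B = V + ((C−V)·d_B)·d_B = V + 9.9033·d_B = (-16.4069,6.2561)
sweep = 180° − θ = 103.1547°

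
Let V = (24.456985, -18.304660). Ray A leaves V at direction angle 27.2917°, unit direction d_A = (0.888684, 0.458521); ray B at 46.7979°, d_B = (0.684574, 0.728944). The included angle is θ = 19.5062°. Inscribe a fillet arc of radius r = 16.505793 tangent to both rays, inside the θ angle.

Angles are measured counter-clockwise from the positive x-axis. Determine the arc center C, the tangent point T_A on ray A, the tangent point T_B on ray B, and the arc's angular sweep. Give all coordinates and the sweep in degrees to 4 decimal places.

center=(102.2263,40.3941) T_A=(109.7945,25.7257) T_B=(90.1945,51.6935) sweep=160.4938

bisector direction at 37.0448° = (0.798165,0.602439)
center distance |VC| = r/sin(θ/2) = 16.505793/sin(9.7531°) = 97.435168
C = V + |VC|·bis = (102.2263,40.3941)
T_A = V + ((C−V)·d_A)·d_A = V + 96.0269·d_A = (109.7945,25.7257)
T_B = V + ((C−V)·d_B)·d_B = V + 96.0269·d_B = (90.1945,51.6935)
sweep = 180° − θ = 160.4938°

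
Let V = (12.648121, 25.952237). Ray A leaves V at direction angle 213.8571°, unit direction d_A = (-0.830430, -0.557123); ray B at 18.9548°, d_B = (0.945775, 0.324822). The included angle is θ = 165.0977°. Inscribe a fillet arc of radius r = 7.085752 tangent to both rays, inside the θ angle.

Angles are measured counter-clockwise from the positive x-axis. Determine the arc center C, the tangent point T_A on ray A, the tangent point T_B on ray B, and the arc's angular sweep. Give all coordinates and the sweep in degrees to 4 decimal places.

bisector direction at 296.4060° = (0.444728,-0.895666)
center distance |VC| = r/sin(θ/2) = 7.085752/sin(82.5489°) = 7.146095
C = V + |VC|·bis = (15.8262,19.5517)
T_A = V + ((C−V)·d_A)·d_A = V + 0.9267·d_A = (11.8786,25.4359)
T_B = V + ((C−V)·d_B)·d_B = V + 0.9267·d_B = (13.5246,26.2533)
sweep = 180° − θ = 14.9023°

center=(15.8262,19.5517) T_A=(11.8786,25.4359) T_B=(13.5246,26.2533) sweep=14.9023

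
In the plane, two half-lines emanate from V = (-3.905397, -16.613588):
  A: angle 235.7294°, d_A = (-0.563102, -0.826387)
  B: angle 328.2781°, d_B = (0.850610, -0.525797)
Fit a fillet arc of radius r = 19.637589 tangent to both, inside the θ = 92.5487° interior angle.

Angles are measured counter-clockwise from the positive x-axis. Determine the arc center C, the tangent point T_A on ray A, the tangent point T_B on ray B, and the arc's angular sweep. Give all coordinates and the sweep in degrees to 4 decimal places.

center=(1.7462,-43.1935) T_A=(-14.4821,-32.1356) T_B=(12.0715,-26.4896) sweep=87.4513

bisector direction at 282.0037° = (0.207976,-0.978134)
center distance |VC| = r/sin(θ/2) = 19.637589/sin(46.2743°) = 27.174120
C = V + |VC|·bis = (1.7462,-43.1935)
T_A = V + ((C−V)·d_A)·d_A = V + 18.7829·d_A = (-14.4821,-32.1356)
T_B = V + ((C−V)·d_B)·d_B = V + 18.7829·d_B = (12.0715,-26.4896)
sweep = 180° − θ = 87.4513°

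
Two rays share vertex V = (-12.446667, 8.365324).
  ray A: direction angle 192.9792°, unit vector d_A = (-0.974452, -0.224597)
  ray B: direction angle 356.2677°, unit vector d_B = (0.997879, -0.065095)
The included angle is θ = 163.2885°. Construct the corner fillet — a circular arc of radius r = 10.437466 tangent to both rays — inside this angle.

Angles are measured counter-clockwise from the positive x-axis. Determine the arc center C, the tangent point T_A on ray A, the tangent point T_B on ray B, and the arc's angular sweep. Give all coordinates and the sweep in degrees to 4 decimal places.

center=(-11.5963,-2.1498) T_A=(-13.9405,8.0210) T_B=(-10.9169,8.2655) sweep=16.7115

bisector direction at 274.6234° = (0.080607,-0.996746)
center distance |VC| = r/sin(θ/2) = 10.437466/sin(81.6442°) = 10.549450
C = V + |VC|·bis = (-11.5963,-2.1498)
T_A = V + ((C−V)·d_A)·d_A = V + 1.5330·d_A = (-13.9405,8.0210)
T_B = V + ((C−V)·d_B)·d_B = V + 1.5330·d_B = (-10.9169,8.2655)
sweep = 180° − θ = 16.7115°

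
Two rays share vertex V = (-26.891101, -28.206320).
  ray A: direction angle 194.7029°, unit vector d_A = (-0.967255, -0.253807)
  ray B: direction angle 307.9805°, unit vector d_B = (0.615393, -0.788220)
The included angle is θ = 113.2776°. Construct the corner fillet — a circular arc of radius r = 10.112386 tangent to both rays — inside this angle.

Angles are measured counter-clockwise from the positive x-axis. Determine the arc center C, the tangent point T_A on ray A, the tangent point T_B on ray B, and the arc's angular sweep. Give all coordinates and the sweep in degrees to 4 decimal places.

bisector direction at 251.3417° = (-0.319924,-0.947443)
center distance |VC| = r/sin(θ/2) = 10.112386/sin(56.6388°) = 12.107445
C = V + |VC|·bis = (-30.7646,-39.6774)
T_A = V + ((C−V)·d_A)·d_A = V + 6.6581·d_A = (-33.3312,-29.8962)
T_B = V + ((C−V)·d_B)·d_B = V + 6.6581·d_B = (-22.7938,-33.4543)
sweep = 180° − θ = 66.7224°

center=(-30.7646,-39.6774) T_A=(-33.3312,-29.8962) T_B=(-22.7938,-33.4543) sweep=66.7224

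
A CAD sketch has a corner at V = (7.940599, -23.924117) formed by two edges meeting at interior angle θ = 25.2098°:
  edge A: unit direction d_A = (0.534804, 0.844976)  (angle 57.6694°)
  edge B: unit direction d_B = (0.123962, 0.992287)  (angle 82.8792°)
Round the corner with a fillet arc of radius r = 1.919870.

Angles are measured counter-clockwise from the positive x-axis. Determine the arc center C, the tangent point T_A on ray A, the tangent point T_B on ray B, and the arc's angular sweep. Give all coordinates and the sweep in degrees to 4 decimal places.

center=(10.9099,-15.6428) T_A=(12.5322,-16.6695) T_B=(9.0049,-15.4048) sweep=154.7902

bisector direction at 70.2743° = (0.337518,0.941319)
center distance |VC| = r/sin(θ/2) = 1.919870/sin(12.6049°) = 8.797594
C = V + |VC|·bis = (10.9099,-15.6428)
T_A = V + ((C−V)·d_A)·d_A = V + 8.5856·d_A = (12.5322,-16.6695)
T_B = V + ((C−V)·d_B)·d_B = V + 8.5856·d_B = (9.0049,-15.4048)
sweep = 180° − θ = 154.7902°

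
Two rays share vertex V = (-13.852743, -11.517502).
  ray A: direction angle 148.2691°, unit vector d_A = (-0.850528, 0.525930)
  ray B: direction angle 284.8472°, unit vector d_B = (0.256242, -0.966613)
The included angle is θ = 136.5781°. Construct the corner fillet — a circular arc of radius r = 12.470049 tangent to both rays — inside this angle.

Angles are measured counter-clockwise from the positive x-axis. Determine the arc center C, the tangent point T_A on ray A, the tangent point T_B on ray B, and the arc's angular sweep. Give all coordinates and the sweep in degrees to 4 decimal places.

center=(-24.6342,-19.5123) T_A=(-18.0758,-8.9062) T_B=(-12.5805,-16.3169) sweep=43.4219

bisector direction at 216.5582° = (-0.803253,-0.595638)
center distance |VC| = r/sin(θ/2) = 12.470049/sin(68.2891°) = 13.422194
C = V + |VC|·bis = (-24.6342,-19.5123)
T_A = V + ((C−V)·d_A)·d_A = V + 4.9652·d_A = (-18.0758,-8.9062)
T_B = V + ((C−V)·d_B)·d_B = V + 4.9652·d_B = (-12.5805,-16.3169)
sweep = 180° − θ = 43.4219°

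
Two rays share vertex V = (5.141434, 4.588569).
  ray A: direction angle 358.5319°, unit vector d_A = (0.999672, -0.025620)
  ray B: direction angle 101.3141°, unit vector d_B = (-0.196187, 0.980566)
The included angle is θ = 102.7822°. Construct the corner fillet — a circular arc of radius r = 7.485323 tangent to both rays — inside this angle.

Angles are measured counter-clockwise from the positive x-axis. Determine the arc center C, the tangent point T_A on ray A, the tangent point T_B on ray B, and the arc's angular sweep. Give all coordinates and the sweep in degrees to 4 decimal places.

bisector direction at 49.9230° = (0.643817,0.765180)
center distance |VC| = r/sin(θ/2) = 7.485323/sin(51.3911°) = 9.579085
C = V + |VC|·bis = (11.3086,11.9183)
T_A = V + ((C−V)·d_A)·d_A = V + 5.9774·d_A = (11.1168,4.4354)
T_B = V + ((C−V)·d_B)·d_B = V + 5.9774·d_B = (3.9688,10.4498)
sweep = 180° − θ = 77.2178°

center=(11.3086,11.9183) T_A=(11.1168,4.4354) T_B=(3.9688,10.4498) sweep=77.2178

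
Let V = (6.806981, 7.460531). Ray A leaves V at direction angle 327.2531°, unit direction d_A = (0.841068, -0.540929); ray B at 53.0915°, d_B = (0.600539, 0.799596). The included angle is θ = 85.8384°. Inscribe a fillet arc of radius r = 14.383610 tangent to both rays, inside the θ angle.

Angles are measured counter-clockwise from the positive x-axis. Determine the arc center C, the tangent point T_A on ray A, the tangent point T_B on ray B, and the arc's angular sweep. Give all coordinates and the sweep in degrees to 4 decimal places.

bisector direction at 10.1723° = (0.984281,0.176609)
center distance |VC| = r/sin(θ/2) = 14.383610/sin(42.9192°) = 21.122352
C = V + |VC|·bis = (27.5973,11.1909)
T_A = V + ((C−V)·d_A)·d_A = V + 15.4682·d_A = (19.8168,-0.9067)
T_B = V + ((C−V)·d_B)·d_B = V + 15.4682·d_B = (16.0962,19.8288)
sweep = 180° − θ = 94.1616°

center=(27.5973,11.1909) T_A=(19.8168,-0.9067) T_B=(16.0962,19.8288) sweep=94.1616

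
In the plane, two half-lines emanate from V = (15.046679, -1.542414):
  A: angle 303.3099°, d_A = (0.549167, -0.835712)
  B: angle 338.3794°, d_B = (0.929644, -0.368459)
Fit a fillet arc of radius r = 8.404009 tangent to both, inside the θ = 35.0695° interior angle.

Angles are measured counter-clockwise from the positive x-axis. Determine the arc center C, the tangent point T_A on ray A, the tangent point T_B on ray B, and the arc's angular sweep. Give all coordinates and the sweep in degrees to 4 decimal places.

center=(36.6767,-19.1554) T_A=(29.6533,-23.7706) T_B=(39.7732,-11.3426) sweep=144.9305

bisector direction at 320.8447° = (0.775437,-0.631425)
center distance |VC| = r/sin(θ/2) = 8.404009/sin(17.5347°) = 27.893961
C = V + |VC|·bis = (36.6767,-19.1554)
T_A = V + ((C−V)·d_A)·d_A = V + 26.5979·d_A = (29.6533,-23.7706)
T_B = V + ((C−V)·d_B)·d_B = V + 26.5979·d_B = (39.7732,-11.3426)
sweep = 180° − θ = 144.9305°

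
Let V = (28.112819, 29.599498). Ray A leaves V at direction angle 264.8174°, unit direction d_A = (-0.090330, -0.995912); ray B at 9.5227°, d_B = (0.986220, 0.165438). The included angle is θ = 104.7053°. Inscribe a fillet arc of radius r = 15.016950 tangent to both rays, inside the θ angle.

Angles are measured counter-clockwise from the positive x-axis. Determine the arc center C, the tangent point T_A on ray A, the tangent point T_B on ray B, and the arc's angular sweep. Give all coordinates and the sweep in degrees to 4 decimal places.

center=(42.0220,16.7060) T_A=(27.0664,18.0625) T_B=(39.5376,31.5160) sweep=75.2947

bisector direction at 317.1701° = (0.733375,-0.679825)
center distance |VC| = r/sin(θ/2) = 15.016950/sin(52.3526°) = 18.965941
C = V + |VC|·bis = (42.0220,16.7060)
T_A = V + ((C−V)·d_A)·d_A = V + 11.5844·d_A = (27.0664,18.0625)
T_B = V + ((C−V)·d_B)·d_B = V + 11.5844·d_B = (39.5376,31.5160)
sweep = 180° − θ = 75.2947°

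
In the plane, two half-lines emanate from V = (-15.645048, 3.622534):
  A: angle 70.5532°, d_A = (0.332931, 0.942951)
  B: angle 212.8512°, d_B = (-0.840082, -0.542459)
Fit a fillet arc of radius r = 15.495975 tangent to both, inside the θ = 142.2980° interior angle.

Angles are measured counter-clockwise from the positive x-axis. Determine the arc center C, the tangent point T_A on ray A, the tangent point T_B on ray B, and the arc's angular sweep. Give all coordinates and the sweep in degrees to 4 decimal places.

center=(-28.4956,13.7705) T_A=(-13.8836,8.6114) T_B=(-20.0896,0.7526) sweep=37.7020

bisector direction at 141.7022° = (-0.784800,0.619749)
center distance |VC| = r/sin(θ/2) = 15.495975/sin(71.1490°) = 16.374257
C = V + |VC|·bis = (-28.4956,13.7705)
T_A = V + ((C−V)·d_A)·d_A = V + 5.2907·d_A = (-13.8836,8.6114)
T_B = V + ((C−V)·d_B)·d_B = V + 5.2907·d_B = (-20.0896,0.7526)
sweep = 180° − θ = 37.7020°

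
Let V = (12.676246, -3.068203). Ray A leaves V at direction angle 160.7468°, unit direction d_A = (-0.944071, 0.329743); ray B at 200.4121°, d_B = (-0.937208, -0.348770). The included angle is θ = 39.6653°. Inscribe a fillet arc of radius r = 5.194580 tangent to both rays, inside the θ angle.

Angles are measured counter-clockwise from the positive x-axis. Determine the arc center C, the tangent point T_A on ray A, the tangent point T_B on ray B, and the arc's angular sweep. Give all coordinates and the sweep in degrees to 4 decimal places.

center=(-2.6338,-3.2230) T_A=(-0.9210,1.6810) T_B=(-0.8221,-8.0914) sweep=140.3347

bisector direction at 180.5795° = (-0.999949,-0.010113)
center distance |VC| = r/sin(θ/2) = 5.194580/sin(19.8327°) = 15.310869
C = V + |VC|·bis = (-2.6338,-3.2230)
T_A = V + ((C−V)·d_A)·d_A = V + 14.4027·d_A = (-0.9210,1.6810)
T_B = V + ((C−V)·d_B)·d_B = V + 14.4027·d_B = (-0.8221,-8.0914)
sweep = 180° − θ = 140.3347°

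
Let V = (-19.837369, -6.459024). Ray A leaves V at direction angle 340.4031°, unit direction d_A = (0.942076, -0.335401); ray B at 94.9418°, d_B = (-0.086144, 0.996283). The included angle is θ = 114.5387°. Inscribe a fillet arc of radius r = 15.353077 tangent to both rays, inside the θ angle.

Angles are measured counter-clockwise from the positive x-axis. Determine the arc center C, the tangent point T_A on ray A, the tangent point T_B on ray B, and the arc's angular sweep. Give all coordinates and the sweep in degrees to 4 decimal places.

center=(-5.3914,4.6950) T_A=(-10.5409,-9.7688) T_B=(-20.6874,3.3724) sweep=65.4613

bisector direction at 37.6725° = (0.791517,0.611147)
center distance |VC| = r/sin(θ/2) = 15.353077/sin(57.2694°) = 18.250929
C = V + |VC|·bis = (-5.3914,4.6950)
T_A = V + ((C−V)·d_A)·d_A = V + 9.8681·d_A = (-10.5409,-9.7688)
T_B = V + ((C−V)·d_B)·d_B = V + 9.8681·d_B = (-20.6874,3.3724)
sweep = 180° − θ = 65.4613°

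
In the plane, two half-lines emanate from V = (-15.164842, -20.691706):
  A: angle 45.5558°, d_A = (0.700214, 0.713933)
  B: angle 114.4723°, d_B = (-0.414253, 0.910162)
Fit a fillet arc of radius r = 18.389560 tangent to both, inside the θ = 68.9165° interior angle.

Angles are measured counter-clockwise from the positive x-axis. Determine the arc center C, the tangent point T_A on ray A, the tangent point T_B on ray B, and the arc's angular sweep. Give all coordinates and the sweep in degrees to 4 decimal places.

bisector direction at 80.0140° = (0.173407,0.984850)
center distance |VC| = r/sin(θ/2) = 18.389560/sin(34.4582°) = 32.501554
C = V + |VC|·bis = (-9.5289,11.3175)
T_A = V + ((C−V)·d_A)·d_A = V + 26.7988·d_A = (3.6001,-1.5592)
T_B = V + ((C−V)·d_B)·d_B = V + 26.7988·d_B = (-26.2663,3.6995)
sweep = 180° − θ = 111.0835°

center=(-9.5289,11.3175) T_A=(3.6001,-1.5592) T_B=(-26.2663,3.6995) sweep=111.0835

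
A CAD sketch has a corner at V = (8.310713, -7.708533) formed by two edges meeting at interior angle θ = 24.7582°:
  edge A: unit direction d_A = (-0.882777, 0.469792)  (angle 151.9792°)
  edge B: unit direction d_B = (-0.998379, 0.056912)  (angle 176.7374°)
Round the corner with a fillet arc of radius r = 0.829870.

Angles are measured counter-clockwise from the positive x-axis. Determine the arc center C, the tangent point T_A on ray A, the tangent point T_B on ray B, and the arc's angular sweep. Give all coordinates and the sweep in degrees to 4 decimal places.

center=(4.5830,-6.6648) T_A=(4.9729,-5.9322) T_B=(4.5358,-7.4933) sweep=155.2418

bisector direction at 164.3583° = (-0.962967,0.269621)
center distance |VC| = r/sin(θ/2) = 0.829870/sin(12.3791°) = 3.871041
C = V + |VC|·bis = (4.5830,-6.6648)
T_A = V + ((C−V)·d_A)·d_A = V + 3.7810·d_A = (4.9729,-5.9322)
T_B = V + ((C−V)·d_B)·d_B = V + 3.7810·d_B = (4.5358,-7.4933)
sweep = 180° − θ = 155.2418°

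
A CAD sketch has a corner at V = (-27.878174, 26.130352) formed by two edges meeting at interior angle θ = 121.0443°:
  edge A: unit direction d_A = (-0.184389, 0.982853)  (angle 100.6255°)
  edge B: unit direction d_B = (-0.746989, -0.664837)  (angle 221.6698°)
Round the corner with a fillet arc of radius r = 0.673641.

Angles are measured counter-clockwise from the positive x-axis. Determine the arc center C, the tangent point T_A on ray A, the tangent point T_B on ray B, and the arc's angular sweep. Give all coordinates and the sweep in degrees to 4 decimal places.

bisector direction at 161.1477° = (-0.946354,0.323130)
center distance |VC| = r/sin(θ/2) = 0.673641/sin(60.5222°) = 0.773814
C = V + |VC|·bis = (-28.6105,26.3804)
T_A = V + ((C−V)·d_A)·d_A = V + 0.3808·d_A = (-27.9484,26.5046)
T_B = V + ((C−V)·d_B)·d_B = V + 0.3808·d_B = (-28.1626,25.8772)
sweep = 180° − θ = 58.9557°

center=(-28.6105,26.3804) T_A=(-27.9484,26.5046) T_B=(-28.1626,25.8772) sweep=58.9557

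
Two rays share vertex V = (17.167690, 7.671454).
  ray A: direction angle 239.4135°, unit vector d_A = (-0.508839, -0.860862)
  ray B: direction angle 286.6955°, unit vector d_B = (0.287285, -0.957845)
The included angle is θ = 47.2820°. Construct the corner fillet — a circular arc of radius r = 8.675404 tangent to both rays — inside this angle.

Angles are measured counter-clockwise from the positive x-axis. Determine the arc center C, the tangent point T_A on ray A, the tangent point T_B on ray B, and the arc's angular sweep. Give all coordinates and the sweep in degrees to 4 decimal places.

bisector direction at 263.0545° = (-0.120925,-0.992662)
center distance |VC| = r/sin(θ/2) = 8.675404/sin(23.6410°) = 21.634172
C = V + |VC|·bis = (14.5516,-13.8040)
T_A = V + ((C−V)·d_A)·d_A = V + 19.8185·d_A = (7.0832,-9.3896)
T_B = V + ((C−V)·d_B)·d_B = V + 19.8185·d_B = (22.8613,-11.3116)
sweep = 180° − θ = 132.7180°

center=(14.5516,-13.8040) T_A=(7.0832,-9.3896) T_B=(22.8613,-11.3116) sweep=132.7180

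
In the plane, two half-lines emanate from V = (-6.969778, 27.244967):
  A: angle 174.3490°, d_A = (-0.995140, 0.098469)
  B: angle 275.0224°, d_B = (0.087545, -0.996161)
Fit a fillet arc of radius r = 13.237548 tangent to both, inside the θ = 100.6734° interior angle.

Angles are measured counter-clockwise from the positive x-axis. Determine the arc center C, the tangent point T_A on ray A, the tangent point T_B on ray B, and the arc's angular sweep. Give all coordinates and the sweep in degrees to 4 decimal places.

center=(-19.1956,15.1525) T_A=(-17.8921,28.3257) T_B=(-6.0089,16.3114) sweep=79.3266

bisector direction at 224.6857° = (-0.710975,-0.703217)
center distance |VC| = r/sin(θ/2) = 13.237548/sin(50.3367°) = 17.195896
C = V + |VC|·bis = (-19.1956,15.1525)
T_A = V + ((C−V)·d_A)·d_A = V + 10.9757·d_A = (-17.8921,28.3257)
T_B = V + ((C−V)·d_B)·d_B = V + 10.9757·d_B = (-6.0089,16.3114)
sweep = 180° − θ = 79.3266°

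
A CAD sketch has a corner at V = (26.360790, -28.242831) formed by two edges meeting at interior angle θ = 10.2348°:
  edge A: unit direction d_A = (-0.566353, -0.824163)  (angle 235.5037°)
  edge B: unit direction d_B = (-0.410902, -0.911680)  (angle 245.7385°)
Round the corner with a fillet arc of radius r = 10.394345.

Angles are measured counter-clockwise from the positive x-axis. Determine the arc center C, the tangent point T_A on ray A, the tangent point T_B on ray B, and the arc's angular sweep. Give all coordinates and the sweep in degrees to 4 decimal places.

bisector direction at 240.6211° = (-0.490583,-0.871395)
center distance |VC| = r/sin(θ/2) = 10.394345/sin(5.1174°) = 116.532741
C = V + |VC|·bis = (-30.8082,-129.7888)
T_A = V + ((C−V)·d_A)·d_A = V + 116.0682·d_A = (-39.3748,-123.9020)
T_B = V + ((C−V)·d_B)·d_B = V + 116.0682·d_B = (-21.3319,-134.0599)
sweep = 180° − θ = 169.7652°

center=(-30.8082,-129.7888) T_A=(-39.3748,-123.9020) T_B=(-21.3319,-134.0599) sweep=169.7652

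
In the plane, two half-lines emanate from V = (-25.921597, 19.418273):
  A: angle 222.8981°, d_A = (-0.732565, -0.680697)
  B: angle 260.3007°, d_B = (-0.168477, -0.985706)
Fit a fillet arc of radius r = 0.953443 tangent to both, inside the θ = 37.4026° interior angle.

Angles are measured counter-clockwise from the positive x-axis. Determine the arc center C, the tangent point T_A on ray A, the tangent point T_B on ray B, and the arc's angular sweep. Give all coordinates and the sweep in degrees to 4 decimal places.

bisector direction at 241.5994° = (-0.475633,-0.879644)
center distance |VC| = r/sin(θ/2) = 0.953443/sin(18.7013°) = 2.973613
C = V + |VC|·bis = (-27.3359,16.8026)
T_A = V + ((C−V)·d_A)·d_A = V + 2.8166·d_A = (-27.9850,17.5010)
T_B = V + ((C−V)·d_B)·d_B = V + 2.8166·d_B = (-26.3961,16.6419)
sweep = 180° − θ = 142.5974°

center=(-27.3359,16.8026) T_A=(-27.9850,17.5010) T_B=(-26.3961,16.6419) sweep=142.5974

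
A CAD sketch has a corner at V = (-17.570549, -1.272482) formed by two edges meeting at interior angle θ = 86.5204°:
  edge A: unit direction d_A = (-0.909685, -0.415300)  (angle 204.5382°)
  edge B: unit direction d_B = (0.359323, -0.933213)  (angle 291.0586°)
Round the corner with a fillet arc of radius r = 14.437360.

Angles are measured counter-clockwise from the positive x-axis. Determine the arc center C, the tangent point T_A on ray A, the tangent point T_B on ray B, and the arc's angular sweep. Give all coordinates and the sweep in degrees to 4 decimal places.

bisector direction at 247.7984° = (-0.377867,-0.925860)
center distance |VC| = r/sin(θ/2) = 14.437360/sin(43.2602°) = 21.066823
C = V + |VC|·bis = (-25.5310,-20.7774)
T_A = V + ((C−V)·d_A)·d_A = V + 15.3419·d_A = (-31.5268,-7.6440)
T_B = V + ((C−V)·d_B)·d_B = V + 15.3419·d_B = (-12.0579,-15.5897)
sweep = 180° − θ = 93.4796°

center=(-25.5310,-20.7774) T_A=(-31.5268,-7.6440) T_B=(-12.0579,-15.5897) sweep=93.4796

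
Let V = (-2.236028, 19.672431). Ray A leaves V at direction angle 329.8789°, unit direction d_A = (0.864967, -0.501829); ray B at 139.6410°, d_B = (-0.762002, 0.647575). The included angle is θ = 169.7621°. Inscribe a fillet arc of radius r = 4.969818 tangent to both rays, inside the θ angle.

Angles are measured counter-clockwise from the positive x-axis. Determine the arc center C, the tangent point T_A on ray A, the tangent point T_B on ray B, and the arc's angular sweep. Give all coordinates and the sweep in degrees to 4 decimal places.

center=(0.6431,23.7477) T_A=(-1.8509,19.4490) T_B=(-2.5753,19.9607) sweep=10.2379

bisector direction at 54.7600° = (0.577003,0.816742)
center distance |VC| = r/sin(θ/2) = 4.969818/sin(84.8811°) = 4.989719
C = V + |VC|·bis = (0.6431,23.7477)
T_A = V + ((C−V)·d_A)·d_A = V + 0.4452·d_A = (-1.8509,19.4490)
T_B = V + ((C−V)·d_B)·d_B = V + 0.4452·d_B = (-2.5753,19.9607)
sweep = 180° − θ = 10.2379°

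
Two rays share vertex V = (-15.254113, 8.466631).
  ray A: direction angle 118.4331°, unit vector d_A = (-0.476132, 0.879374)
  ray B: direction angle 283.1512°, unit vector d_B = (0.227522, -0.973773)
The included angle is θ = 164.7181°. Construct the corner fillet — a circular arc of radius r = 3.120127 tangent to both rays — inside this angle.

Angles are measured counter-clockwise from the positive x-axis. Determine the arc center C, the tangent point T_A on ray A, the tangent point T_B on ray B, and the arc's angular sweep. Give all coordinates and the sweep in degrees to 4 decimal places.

center=(-18.1972,7.3491) T_A=(-15.4534,8.8347) T_B=(-15.1589,8.0590) sweep=15.2819

bisector direction at 200.7921° = (-0.934874,-0.354979)
center distance |VC| = r/sin(θ/2) = 3.120127/sin(82.3590°) = 3.148080
C = V + |VC|·bis = (-18.1972,7.3491)
T_A = V + ((C−V)·d_A)·d_A = V + 0.4186·d_A = (-15.4534,8.8347)
T_B = V + ((C−V)·d_B)·d_B = V + 0.4186·d_B = (-15.1589,8.0590)
sweep = 180° − θ = 15.2819°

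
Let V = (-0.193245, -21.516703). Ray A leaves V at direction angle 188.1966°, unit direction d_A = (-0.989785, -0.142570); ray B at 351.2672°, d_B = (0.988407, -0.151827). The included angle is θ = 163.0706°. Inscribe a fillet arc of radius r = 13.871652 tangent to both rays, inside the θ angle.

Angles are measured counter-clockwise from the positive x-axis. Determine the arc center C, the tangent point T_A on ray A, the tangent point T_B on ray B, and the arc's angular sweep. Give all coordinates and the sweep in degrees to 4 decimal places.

center=(-0.2589,-35.5410) T_A=(-2.2366,-21.8110) T_B=(1.8472,-21.8301) sweep=16.9294

bisector direction at 269.7319° = (-0.004679,-0.999989)
center distance |VC| = r/sin(θ/2) = 13.871652/sin(81.5353°) = 14.024424
C = V + |VC|·bis = (-0.2589,-35.5410)
T_A = V + ((C−V)·d_A)·d_A = V + 2.0644·d_A = (-2.2366,-21.8110)
T_B = V + ((C−V)·d_B)·d_B = V + 2.0644·d_B = (1.8472,-21.8301)
sweep = 180° − θ = 16.9294°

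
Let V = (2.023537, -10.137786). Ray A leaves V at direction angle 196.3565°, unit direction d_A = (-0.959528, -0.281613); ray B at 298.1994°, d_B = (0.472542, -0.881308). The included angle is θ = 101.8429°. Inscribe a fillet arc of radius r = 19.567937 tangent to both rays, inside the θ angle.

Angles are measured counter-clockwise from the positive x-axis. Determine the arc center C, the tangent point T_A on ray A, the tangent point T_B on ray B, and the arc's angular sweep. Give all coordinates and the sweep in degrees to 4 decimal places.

bisector direction at 247.2780° = (-0.386261,-0.922390)
center distance |VC| = r/sin(θ/2) = 19.567937/sin(50.9215°) = 25.207238
C = V + |VC|·bis = (-7.7130,-33.3887)
T_A = V + ((C−V)·d_A)·d_A = V + 15.8903·d_A = (-13.2236,-14.6127)
T_B = V + ((C−V)·d_B)·d_B = V + 15.8903·d_B = (9.5323,-24.1420)
sweep = 180° − θ = 78.1571°

center=(-7.7130,-33.3887) T_A=(-13.2236,-14.6127) T_B=(9.5323,-24.1420) sweep=78.1571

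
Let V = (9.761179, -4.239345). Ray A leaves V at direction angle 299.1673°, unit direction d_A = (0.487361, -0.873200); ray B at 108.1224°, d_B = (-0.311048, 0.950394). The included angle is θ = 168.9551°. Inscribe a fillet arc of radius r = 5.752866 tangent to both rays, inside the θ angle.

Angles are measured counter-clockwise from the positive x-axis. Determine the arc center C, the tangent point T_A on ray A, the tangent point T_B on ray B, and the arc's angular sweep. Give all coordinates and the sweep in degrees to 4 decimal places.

bisector direction at 23.6449° = (0.916049,0.401066)
center distance |VC| = r/sin(θ/2) = 5.752866/sin(84.4775°) = 5.779692
C = V + |VC|·bis = (15.0557,-1.9213)
T_A = V + ((C−V)·d_A)·d_A = V + 0.5562·d_A = (10.0323,-4.7250)
T_B = V + ((C−V)·d_B)·d_B = V + 0.5562·d_B = (9.5882,-3.7107)
sweep = 180° − θ = 11.0449°

center=(15.0557,-1.9213) T_A=(10.0323,-4.7250) T_B=(9.5882,-3.7107) sweep=11.0449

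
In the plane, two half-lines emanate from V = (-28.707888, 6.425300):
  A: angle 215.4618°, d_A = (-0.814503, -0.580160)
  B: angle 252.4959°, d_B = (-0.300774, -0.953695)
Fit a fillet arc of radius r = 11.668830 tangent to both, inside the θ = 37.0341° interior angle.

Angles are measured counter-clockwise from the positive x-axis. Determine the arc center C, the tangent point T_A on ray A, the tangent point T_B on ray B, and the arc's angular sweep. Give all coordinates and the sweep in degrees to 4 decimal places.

center=(-50.3154,-23.2918) T_A=(-57.0852,-13.7875) T_B=(-39.1869,-26.8014) sweep=142.9659

bisector direction at 233.9789° = (-0.588084,-0.808800)
center distance |VC| = r/sin(θ/2) = 11.668830/sin(18.5171°) = 36.742171
C = V + |VC|·bis = (-50.3154,-23.2918)
T_A = V + ((C−V)·d_A)·d_A = V + 34.8400·d_A = (-57.0852,-13.7875)
T_B = V + ((C−V)·d_B)·d_B = V + 34.8400·d_B = (-39.1869,-26.8014)
sweep = 180° − θ = 142.9659°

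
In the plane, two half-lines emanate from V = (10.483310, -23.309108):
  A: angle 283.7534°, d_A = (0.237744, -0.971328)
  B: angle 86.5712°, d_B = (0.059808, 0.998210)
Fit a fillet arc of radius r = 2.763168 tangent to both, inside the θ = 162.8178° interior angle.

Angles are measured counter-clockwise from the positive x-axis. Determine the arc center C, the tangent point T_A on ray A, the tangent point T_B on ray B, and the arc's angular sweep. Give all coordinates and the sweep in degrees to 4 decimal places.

center=(13.2665,-23.0577) T_A=(10.5826,-23.7146) T_B=(10.5083,-22.8924) sweep=17.1822

bisector direction at 5.1623° = (0.995944,0.089977)
center distance |VC| = r/sin(θ/2) = 2.763168/sin(81.4089°) = 2.794524
C = V + |VC|·bis = (13.2665,-23.0577)
T_A = V + ((C−V)·d_A)·d_A = V + 0.4175·d_A = (10.5826,-23.7146)
T_B = V + ((C−V)·d_B)·d_B = V + 0.4175·d_B = (10.5083,-22.8924)
sweep = 180° − θ = 17.1822°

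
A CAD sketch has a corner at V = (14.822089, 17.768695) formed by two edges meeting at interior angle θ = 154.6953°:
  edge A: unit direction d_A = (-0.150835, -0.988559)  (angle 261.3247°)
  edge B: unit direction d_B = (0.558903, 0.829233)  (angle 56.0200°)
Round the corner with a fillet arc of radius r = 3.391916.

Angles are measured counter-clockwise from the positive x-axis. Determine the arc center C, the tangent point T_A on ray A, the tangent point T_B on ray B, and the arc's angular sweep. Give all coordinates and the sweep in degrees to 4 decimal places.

bisector direction at 338.6723° = (0.931516,-0.363701)
center distance |VC| = r/sin(θ/2) = 3.391916/sin(77.3477°) = 3.476332
C = V + |VC|·bis = (18.0603,16.5044)
T_A = V + ((C−V)·d_A)·d_A = V + 0.7614·d_A = (14.7072,17.0160)
T_B = V + ((C−V)·d_B)·d_B = V + 0.7614·d_B = (15.2477,18.4001)
sweep = 180° − θ = 25.3047°

center=(18.0603,16.5044) T_A=(14.7072,17.0160) T_B=(15.2477,18.4001) sweep=25.3047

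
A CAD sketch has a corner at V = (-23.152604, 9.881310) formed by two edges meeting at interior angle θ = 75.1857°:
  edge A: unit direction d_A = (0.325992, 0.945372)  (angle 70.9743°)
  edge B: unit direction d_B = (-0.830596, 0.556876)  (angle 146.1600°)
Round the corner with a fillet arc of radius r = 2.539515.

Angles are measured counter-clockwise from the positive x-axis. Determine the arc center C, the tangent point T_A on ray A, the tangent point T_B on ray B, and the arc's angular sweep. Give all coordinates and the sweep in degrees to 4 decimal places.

center=(-24.4781,13.8275) T_A=(-22.0773,12.9996) T_B=(-25.8923,11.7182) sweep=104.8143

bisector direction at 108.5672° = (-0.318416,0.947951)
center distance |VC| = r/sin(θ/2) = 2.539515/sin(37.5928°) = 4.162823
C = V + |VC|·bis = (-24.4781,13.8275)
T_A = V + ((C−V)·d_A)·d_A = V + 3.2985·d_A = (-22.0773,12.9996)
T_B = V + ((C−V)·d_B)·d_B = V + 3.2985·d_B = (-25.8923,11.7182)
sweep = 180° − θ = 104.8143°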